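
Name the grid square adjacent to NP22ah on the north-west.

NP12xi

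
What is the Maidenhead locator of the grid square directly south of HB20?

Latitude square 0; −1 → -1, wraps to 9, carry into field.
Latitude field B = 1; −1 → 0 = A.
The longitude characters are unchanged.

HA29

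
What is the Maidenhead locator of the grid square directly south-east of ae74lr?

AE74mq

Longitude subsquare l = 11; +1 → 12 = m.
Latitude subsquare r = 17; −1 → 16 = q.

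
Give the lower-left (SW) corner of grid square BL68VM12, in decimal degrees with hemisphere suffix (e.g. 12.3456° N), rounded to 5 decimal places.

28.50833° N, 146.24167° W

Field B=1, L=11: +1·20° lon, +11·10° lat → SW at lon -160°, lat 20°.
Square 6, 8: +6·2° lon, +8·1° lat → SW at lon -148°, lat 28°.
Subsquare v=21, m=12: +21·0.0833333° lon, +12·0.0416667° lat → SW at lon -146.25°, lat 28.5°.
Extended square 1, 2: +1·0.00833333° lon, +2·0.00416667° lat → SW at lon -146.242°, lat 28.5083°.
latitude 28.50833° N, longitude 146.24167° W.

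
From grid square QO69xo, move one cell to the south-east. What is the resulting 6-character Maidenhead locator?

QO79an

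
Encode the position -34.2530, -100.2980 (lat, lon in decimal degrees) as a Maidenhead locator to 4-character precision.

Shift to the Maidenhead origin (180°W, 90°S): lon 79.70, lat 55.75.
Field: 79.70/20 → 3 → D, 55.75/10 → 5 → F; chars DF.
Square: 19.70/2 → 9, 5.75/1 → 5; chars 95.

DF95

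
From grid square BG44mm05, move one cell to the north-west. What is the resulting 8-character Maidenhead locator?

Longitude extended square 0; −1 → -1, wraps to 9, carry into subsquare.
Longitude subsquare m = 12; −1 → 11 = l.
Latitude extended square 5; +1 → 6.

BG44lm96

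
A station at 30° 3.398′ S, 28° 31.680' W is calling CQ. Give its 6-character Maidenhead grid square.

HF59rw

Shift to the Maidenhead origin (180°W, 90°S): lon 151.4720, lat 59.9434.
Field: lon ⌊151.4720/20⌋ = 7 → H; lat ⌊59.9434/10⌋ = 5 → F.
Square: lon ⌊11.4720/2⌋ = 5; lat ⌊9.9434/1⌋ = 9.
Subsquare: lon ⌊1.4720/0.0833333⌋ = 17 → r; lat ⌊0.9434/0.0416667⌋ = 22 → w.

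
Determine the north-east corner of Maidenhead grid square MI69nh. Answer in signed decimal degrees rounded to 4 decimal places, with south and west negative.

-0.6667, 73.1667

Field M=12, I=8: +12·20° lon, +8·10° lat → SW at lon 60°, lat -10°.
Square 6, 9: +6·2° lon, +9·1° lat → SW at lon 72°, lat -1°.
Subsquare n=13, h=7: +13·0.0833333° lon, +7·0.0416667° lat → SW at lon 73.0833°, lat -0.708333°.
Cell spans 0.0833333° lon × 0.0416667° lat. NE corner is SW corner plus one full cell.
latitude -0.6667, longitude 73.1667.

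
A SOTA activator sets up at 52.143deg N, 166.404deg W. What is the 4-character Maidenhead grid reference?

Add 180° to longitude and 90° to latitude: 13.60, 142.14.
Field (20°×10°, letters A–R): 13.60/20 → 0 → A, 142.14/10 → 14 → O; chars AO.
Square (2°×1°, digits 0–9): 13.60/2 → 6, 2.14/1 → 2; chars 62.

AO62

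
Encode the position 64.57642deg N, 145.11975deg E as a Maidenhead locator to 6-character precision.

Add 180° to longitude and 90° to latitude: 325.1198, 154.5764.
Field: lon ⌊325.1198/20⌋ = 16 → Q; lat ⌊154.5764/10⌋ = 15 → P.
Square: lon ⌊5.1198/2⌋ = 2; lat ⌊4.5764/1⌋ = 4.
Subsquare: lon ⌊1.1198/0.0833333⌋ = 13 → n; lat ⌊0.5764/0.0416667⌋ = 13 → n.

QP24nn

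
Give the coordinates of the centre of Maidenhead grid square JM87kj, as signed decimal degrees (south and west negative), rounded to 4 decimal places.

37.3958, 16.8750

Field J=9, M=12: +9·20° lon, +12·10° lat → SW at lon 0°, lat 30°.
Square 8, 7: +8·2° lon, +7·1° lat → SW at lon 16°, lat 37°.
Subsquare k=10, j=9: +10·0.0833333° lon, +9·0.0416667° lat → SW at lon 16.8333°, lat 37.375°.
Cell spans 0.0833333° lon × 0.0416667° lat. Centre is SW corner plus half of each.
latitude 37.3958, longitude 16.8750.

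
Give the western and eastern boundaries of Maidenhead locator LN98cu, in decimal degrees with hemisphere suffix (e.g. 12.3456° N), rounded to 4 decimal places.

58.1667° E, 58.2500° E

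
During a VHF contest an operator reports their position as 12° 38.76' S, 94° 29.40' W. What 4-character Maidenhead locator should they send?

Add 180° to longitude and 90° to latitude: 85.51, 77.35.
Field: lon ⌊85.51/20⌋ = 4 → E; lat ⌊77.35/10⌋ = 7 → H.
Square: lon ⌊5.51/2⌋ = 2; lat ⌊7.35/1⌋ = 7.

EH27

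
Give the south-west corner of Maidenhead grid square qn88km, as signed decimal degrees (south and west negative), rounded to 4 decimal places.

48.5000, 156.8333

Field Q=16, N=13: +16·20° lon, +13·10° lat → SW at lon 140°, lat 40°.
Square 8, 8: +8·2° lon, +8·1° lat → SW at lon 156°, lat 48°.
Subsquare k=10, m=12: +10·0.0833333° lon, +12·0.0416667° lat → SW at lon 156.833°, lat 48.5°.
latitude 48.5000, longitude 156.8333.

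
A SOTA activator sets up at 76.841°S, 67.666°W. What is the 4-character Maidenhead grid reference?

FB63

Add 180° to longitude and 90° to latitude: 112.33, 13.16.
Field (20°×10°, letters A–R): lon ⌊112.33/20⌋ = 5 → F; lat ⌊13.16/10⌋ = 1 → B.
Square (2°×1°, digits 0–9): lon ⌊12.33/2⌋ = 6; lat ⌊3.16/1⌋ = 3.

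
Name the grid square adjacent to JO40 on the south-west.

Longitude square 4; −1 → 3.
Latitude square 0; −1 → -1, wraps to 9, carry into field.
Latitude field O = 14; −1 → 13 = N.

JN39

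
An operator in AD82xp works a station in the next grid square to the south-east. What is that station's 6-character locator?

AD92ao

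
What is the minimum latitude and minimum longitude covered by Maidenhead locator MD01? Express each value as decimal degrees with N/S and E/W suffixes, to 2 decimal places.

59.00° S, 60.00° E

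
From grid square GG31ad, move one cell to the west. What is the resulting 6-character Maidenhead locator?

GG21xd

Longitude subsquare a = 0; −1 → -1, wraps to 23 = x, carry into square.
Longitude square 3; −1 → 2.
The latitude characters are unchanged.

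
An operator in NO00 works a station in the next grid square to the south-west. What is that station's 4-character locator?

Longitude square 0; −1 → -1, wraps to 9, carry into field.
Longitude field N = 13; −1 → 12 = M.
Latitude square 0; −1 → -1, wraps to 9, carry into field.
Latitude field O = 14; −1 → 13 = N.

MN99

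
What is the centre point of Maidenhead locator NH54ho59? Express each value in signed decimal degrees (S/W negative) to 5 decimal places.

-15.37708, 90.62917

Field N=13, H=7: +13·20° lon, +7·10° lat → SW at lon 80°, lat -20°.
Square 5, 4: +5·2° lon, +4·1° lat → SW at lon 90°, lat -16°.
Subsquare h=7, o=14: +7·0.0833333° lon, +14·0.0416667° lat → SW at lon 90.5833°, lat -15.4167°.
Extended square 5, 9: +5·0.00833333° lon, +9·0.00416667° lat → SW at lon 90.625°, lat -15.3792°.
Cell spans 0.00833333° lon × 0.00416667° lat. Centre is SW corner plus half of each.
latitude -15.37708, longitude 90.62917.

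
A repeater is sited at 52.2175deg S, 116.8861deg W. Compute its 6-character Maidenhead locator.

Shift to the Maidenhead origin (180°W, 90°S): lon 63.1139, lat 37.7825.
Field: lon ⌊63.1139/20⌋ = 3 → D; lat ⌊37.7825/10⌋ = 3 → D.
Square: lon ⌊3.1139/2⌋ = 1; lat ⌊7.7825/1⌋ = 7.
Subsquare: lon ⌊1.1139/0.0833333⌋ = 13 → n; lat ⌊0.7825/0.0416667⌋ = 18 → s.

DD17ns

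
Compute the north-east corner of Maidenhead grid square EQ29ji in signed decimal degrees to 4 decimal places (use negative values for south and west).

Field E=4, Q=16: +4·20° lon, +16·10° lat → SW at lon -100°, lat 70°.
Square 2, 9: +2·2° lon, +9·1° lat → SW at lon -96°, lat 79°.
Subsquare j=9, i=8: +9·0.0833333° lon, +8·0.0416667° lat → SW at lon -95.25°, lat 79.3333°.
Cell spans 0.0833333° lon × 0.0416667° lat. NE corner is SW corner plus one full cell.
latitude 79.3750, longitude -95.1667.

79.3750, -95.1667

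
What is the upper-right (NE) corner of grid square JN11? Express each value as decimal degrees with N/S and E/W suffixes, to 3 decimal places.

Field J=9, N=13: +9·20° lon, +13·10° lat → SW at lon 0°, lat 40°.
Square 1, 1: +1·2° lon, +1·1° lat → SW at lon 2°, lat 41°.
Cell spans 2° lon × 1° lat. NE corner is SW corner plus one full cell.
latitude 42.000° N, longitude 4.000° E.

42.000° N, 4.000° E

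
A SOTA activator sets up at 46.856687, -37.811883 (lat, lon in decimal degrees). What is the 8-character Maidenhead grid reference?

HN16cu25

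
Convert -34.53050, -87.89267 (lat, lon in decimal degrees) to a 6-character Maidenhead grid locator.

Add 180° to longitude and 90° to latitude: 92.1073, 55.4695.
Field: 92.1073/20 → 4 → E, 55.4695/10 → 5 → F; chars EF.
Square: 12.1073/2 → 6, 5.4695/1 → 5; chars 65.
Subsquare: 0.1073/0.0833333 → 1 → b, 0.4695/0.0416667 → 11 → l; chars bl.

EF65bl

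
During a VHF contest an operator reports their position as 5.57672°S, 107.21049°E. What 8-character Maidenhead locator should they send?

OI34ok51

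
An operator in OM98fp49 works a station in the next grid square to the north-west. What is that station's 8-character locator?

Longitude extended square 4; −1 → 3.
Latitude extended square 9; +1 → 10, wraps to 0, carry into subsquare.
Latitude subsquare p = 15; +1 → 16 = q.

OM98fq30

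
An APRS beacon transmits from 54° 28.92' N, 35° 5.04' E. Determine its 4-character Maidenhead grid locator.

Add 180° to longitude and 90° to latitude: 215.08, 144.48.
Field (20°×10°, letters A–R): 215.08/20 → 10 → K, 144.48/10 → 14 → O; chars KO.
Square (2°×1°, digits 0–9): 15.08/2 → 7, 4.48/1 → 4; chars 74.

KO74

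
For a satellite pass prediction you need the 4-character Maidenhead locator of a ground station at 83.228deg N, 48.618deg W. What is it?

GR53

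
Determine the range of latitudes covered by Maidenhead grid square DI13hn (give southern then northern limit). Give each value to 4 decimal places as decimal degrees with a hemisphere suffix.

6.4583° S, 6.4167° S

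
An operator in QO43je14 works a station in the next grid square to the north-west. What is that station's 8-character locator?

Longitude extended square 1; −1 → 0.
Latitude extended square 4; +1 → 5.

QO43je05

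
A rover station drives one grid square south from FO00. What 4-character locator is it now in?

Latitude square 0; −1 → -1, wraps to 9, carry into field.
Latitude field O = 14; −1 → 13 = N.
The longitude characters are unchanged.

FN09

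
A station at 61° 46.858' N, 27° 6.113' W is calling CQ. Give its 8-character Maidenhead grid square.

HP61ks77

Add 180° to longitude and 90° to latitude: 152.89812, 151.78097.
Field (20°×10°, letters A–R): lon ⌊152.89812/20⌋ = 7 → H; lat ⌊151.78097/10⌋ = 15 → P.
Square (2°×1°, digits 0–9): lon ⌊12.89812/2⌋ = 6; lat ⌊1.78097/1⌋ = 1.
Subsquare (5′×2.5′, letters a–x): lon ⌊0.89812/0.0833333⌋ = 10 → k; lat ⌊0.78097/0.0416667⌋ = 18 → s.
Extended square (30″×15″, digits 0–9): lon ⌊0.06478/0.00833333⌋ = 7; lat ⌊0.03097/0.00416667⌋ = 7.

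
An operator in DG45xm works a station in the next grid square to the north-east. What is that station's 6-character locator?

DG55an

Longitude subsquare x = 23; +1 → 24, wraps to 0 = a, carry into square.
Longitude square 4; +1 → 5.
Latitude subsquare m = 12; +1 → 13 = n.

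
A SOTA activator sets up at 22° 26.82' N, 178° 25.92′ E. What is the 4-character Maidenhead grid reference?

RL92

Offset from 180°W / 90°S: lon 358.43°, lat 112.45°.
Field: lon ⌊358.43/20⌋ = 17 → R; lat ⌊112.45/10⌋ = 11 → L.
Square: lon ⌊18.43/2⌋ = 9; lat ⌊2.45/1⌋ = 2.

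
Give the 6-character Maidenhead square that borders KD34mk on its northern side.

KD34ml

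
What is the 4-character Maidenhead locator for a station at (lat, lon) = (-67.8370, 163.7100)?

RC12

Add 180° to longitude and 90° to latitude: 343.71, 22.16.
Field: lon ⌊343.71/20⌋ = 17 → R; lat ⌊22.16/10⌋ = 2 → C.
Square: lon ⌊3.71/2⌋ = 1; lat ⌊2.16/1⌋ = 2.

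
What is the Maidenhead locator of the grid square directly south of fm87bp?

FM87bo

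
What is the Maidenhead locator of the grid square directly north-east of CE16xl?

CE26am

Longitude subsquare x = 23; +1 → 24, wraps to 0 = a, carry into square.
Longitude square 1; +1 → 2.
Latitude subsquare l = 11; +1 → 12 = m.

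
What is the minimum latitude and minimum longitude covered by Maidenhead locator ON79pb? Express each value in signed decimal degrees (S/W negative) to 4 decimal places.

49.0417, 115.2500

Field O=14, N=13: +14·20° lon, +13·10° lat → SW at lon 100°, lat 40°.
Square 7, 9: +7·2° lon, +9·1° lat → SW at lon 114°, lat 49°.
Subsquare p=15, b=1: +15·0.0833333° lon, +1·0.0416667° lat → SW at lon 115.25°, lat 49.0417°.
latitude 49.0417, longitude 115.2500.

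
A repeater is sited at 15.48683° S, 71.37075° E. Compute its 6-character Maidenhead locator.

Shift to the Maidenhead origin (180°W, 90°S): lon 251.3707, lat 74.5132.
Field: lon ⌊251.3707/20⌋ = 12 → M; lat ⌊74.5132/10⌋ = 7 → H.
Square: lon ⌊11.3707/2⌋ = 5; lat ⌊4.5132/1⌋ = 4.
Subsquare: lon ⌊1.3707/0.0833333⌋ = 16 → q; lat ⌊0.5132/0.0416667⌋ = 12 → m.

MH54qm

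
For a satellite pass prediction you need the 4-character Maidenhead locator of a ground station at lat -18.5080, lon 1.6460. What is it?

JH01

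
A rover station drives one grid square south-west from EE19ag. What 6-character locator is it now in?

Longitude subsquare a = 0; −1 → -1, wraps to 23 = x, carry into square.
Longitude square 1; −1 → 0.
Latitude subsquare g = 6; −1 → 5 = f.

EE09xf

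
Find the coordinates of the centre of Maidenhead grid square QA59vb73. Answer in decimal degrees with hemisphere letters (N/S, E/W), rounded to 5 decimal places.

80.94375° S, 151.81250° E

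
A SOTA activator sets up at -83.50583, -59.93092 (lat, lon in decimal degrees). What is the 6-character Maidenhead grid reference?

GA06al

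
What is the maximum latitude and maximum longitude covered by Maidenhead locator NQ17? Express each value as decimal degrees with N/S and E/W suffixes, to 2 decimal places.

78.00° N, 84.00° E

Field N=13, Q=16: +13·20° lon, +16·10° lat → SW at lon 80°, lat 70°.
Square 1, 7: +1·2° lon, +7·1° lat → SW at lon 82°, lat 77°.
Cell spans 2° lon × 1° lat. NE corner is SW corner plus one full cell.
latitude 78.00° N, longitude 84.00° E.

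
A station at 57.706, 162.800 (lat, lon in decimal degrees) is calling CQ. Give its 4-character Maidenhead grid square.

RO17

Offset from 180°W / 90°S: lon 342.80°, lat 147.71°.
Field: lon ⌊342.80/20⌋ = 17 → R; lat ⌊147.71/10⌋ = 14 → O.
Square: lon ⌊2.80/2⌋ = 1; lat ⌊7.71/1⌋ = 7.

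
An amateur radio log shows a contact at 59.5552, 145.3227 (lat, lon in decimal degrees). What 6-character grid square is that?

QO29pn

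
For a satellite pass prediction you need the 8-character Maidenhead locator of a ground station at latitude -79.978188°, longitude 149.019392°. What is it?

QB40ma25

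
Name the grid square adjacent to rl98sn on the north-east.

Longitude subsquare s = 18; +1 → 19 = t.
Latitude subsquare n = 13; +1 → 14 = o.

RL98to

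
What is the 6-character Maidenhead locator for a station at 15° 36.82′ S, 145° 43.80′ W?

Add 180° to longitude and 90° to latitude: 34.2700, 74.3863.
Field: 34.2700/20 → 1 → B, 74.3863/10 → 7 → H; chars BH.
Square: 14.2700/2 → 7, 4.3863/1 → 4; chars 74.
Subsquare: 0.2700/0.0833333 → 3 → d, 0.3863/0.0416667 → 9 → j; chars dj.

BH74dj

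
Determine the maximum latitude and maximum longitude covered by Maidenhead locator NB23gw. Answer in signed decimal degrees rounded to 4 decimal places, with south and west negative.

-76.0417, 84.5833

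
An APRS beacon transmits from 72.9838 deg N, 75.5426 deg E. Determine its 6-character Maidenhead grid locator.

MQ72sx

Add 180° to longitude and 90° to latitude: 255.5426, 162.9838.
Field (20°×10°, letters A–R): 255.5426/20 → 12 → M, 162.9838/10 → 16 → Q; chars MQ.
Square (2°×1°, digits 0–9): 15.5426/2 → 7, 2.9838/1 → 2; chars 72.
Subsquare (5′×2.5′, letters a–x): 1.5426/0.0833333 → 18 → s, 0.9838/0.0416667 → 23 → x; chars sx.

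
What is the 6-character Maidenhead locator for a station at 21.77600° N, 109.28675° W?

Add 180° to longitude and 90° to latitude: 70.7133, 111.7760.
Field: 70.7133/20 → 3 → D, 111.7760/10 → 11 → L; chars DL.
Square: 10.7133/2 → 5, 1.7760/1 → 1; chars 51.
Subsquare: 0.7133/0.0833333 → 8 → i, 0.7760/0.0416667 → 18 → s; chars is.

DL51is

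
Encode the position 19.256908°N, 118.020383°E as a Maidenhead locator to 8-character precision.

OK99ag21

Shift to the Maidenhead origin (180°W, 90°S): lon 298.02038, lat 109.25691.
Field (20°×10°, letters A–R): lon ⌊298.02038/20⌋ = 14 → O; lat ⌊109.25691/10⌋ = 10 → K.
Square (2°×1°, digits 0–9): lon ⌊18.02038/2⌋ = 9; lat ⌊9.25691/1⌋ = 9.
Subsquare (5′×2.5′, letters a–x): lon ⌊0.02038/0.0833333⌋ = 0 → a; lat ⌊0.25691/0.0416667⌋ = 6 → g.
Extended square (30″×15″, digits 0–9): lon ⌊0.02038/0.00833333⌋ = 2; lat ⌊0.00691/0.00416667⌋ = 1.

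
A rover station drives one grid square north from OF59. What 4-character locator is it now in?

OG50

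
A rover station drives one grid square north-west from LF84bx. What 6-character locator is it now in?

LF85aa

Longitude subsquare b = 1; −1 → 0 = a.
Latitude subsquare x = 23; +1 → 24, wraps to 0 = a, carry into square.
Latitude square 4; +1 → 5.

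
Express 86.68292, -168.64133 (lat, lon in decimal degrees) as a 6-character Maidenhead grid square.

AR56qq

Offset from 180°W / 90°S: lon 11.3587°, lat 176.6829°.
Field: 11.3587/20 → 0 → A, 176.6829/10 → 17 → R; chars AR.
Square: 11.3587/2 → 5, 6.6829/1 → 6; chars 56.
Subsquare: 1.3587/0.0833333 → 16 → q, 0.6829/0.0416667 → 16 → q; chars qq.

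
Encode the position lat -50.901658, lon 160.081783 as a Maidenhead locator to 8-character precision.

Offset from 180°W / 90°S: lon 340.08178°, lat 39.09834°.
Field: lon ⌊340.08178/20⌋ = 17 → R; lat ⌊39.09834/10⌋ = 3 → D.
Square: lon ⌊0.08178/2⌋ = 0; lat ⌊9.09834/1⌋ = 9.
Subsquare: lon ⌊0.08178/0.0833333⌋ = 0 → a; lat ⌊0.09834/0.0416667⌋ = 2 → c.
Extended square: lon ⌊0.08178/0.00833333⌋ = 9; lat ⌊0.01501/0.00416667⌋ = 3.

RD09ac93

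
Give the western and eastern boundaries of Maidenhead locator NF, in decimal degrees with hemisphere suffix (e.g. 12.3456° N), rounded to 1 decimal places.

80.0° E, 100.0° E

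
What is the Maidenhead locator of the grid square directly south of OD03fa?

OD02fx

Latitude subsquare a = 0; −1 → -1, wraps to 23 = x, carry into square.
Latitude square 3; −1 → 2.
The longitude characters are unchanged.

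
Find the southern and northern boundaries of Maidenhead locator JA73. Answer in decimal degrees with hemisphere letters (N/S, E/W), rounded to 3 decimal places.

87.000° S, 86.000° S

Field J=9, A=0: +9·20° lon, +0·10° lat → SW at lon 0°, lat -90°.
Square 7, 3: +7·2° lon, +3·1° lat → SW at lon 14°, lat -87°.
Cell spans 2° lon × 1° lat.
south 87.000° S, north 86.000° S.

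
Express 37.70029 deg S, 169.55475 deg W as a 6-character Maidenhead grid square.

AF52fh

Add 180° to longitude and 90° to latitude: 10.4452, 52.2997.
Field: 10.4452/20 → 0 → A, 52.2997/10 → 5 → F; chars AF.
Square: 10.4452/2 → 5, 2.2997/1 → 2; chars 52.
Subsquare: 0.4452/0.0833333 → 5 → f, 0.2997/0.0416667 → 7 → h; chars fh.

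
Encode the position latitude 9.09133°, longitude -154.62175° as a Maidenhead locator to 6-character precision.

BJ29qc

Shift to the Maidenhead origin (180°W, 90°S): lon 25.3783, lat 99.0913.
Field (20°×10°, letters A–R): lon ⌊25.3783/20⌋ = 1 → B; lat ⌊99.0913/10⌋ = 9 → J.
Square (2°×1°, digits 0–9): lon ⌊5.3783/2⌋ = 2; lat ⌊9.0913/1⌋ = 9.
Subsquare (5′×2.5′, letters a–x): lon ⌊1.3783/0.0833333⌋ = 16 → q; lat ⌊0.0913/0.0416667⌋ = 2 → c.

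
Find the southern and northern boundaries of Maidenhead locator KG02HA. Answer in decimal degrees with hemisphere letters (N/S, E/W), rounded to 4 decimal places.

Field K=10, G=6: +10·20° lon, +6·10° lat → SW at lon 20°, lat -30°.
Square 0, 2: +0·2° lon, +2·1° lat → SW at lon 20°, lat -28°.
Subsquare h=7, a=0: +7·0.0833333° lon, +0·0.0416667° lat → SW at lon 20.5833°, lat -28°.
Cell spans 0.0833333° lon × 0.0416667° lat.
south 28.0000° S, north 27.9583° S.

28.0000° S, 27.9583° S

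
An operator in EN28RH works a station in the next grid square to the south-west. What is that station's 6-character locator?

EN28qg

Longitude subsquare r = 17; −1 → 16 = q.
Latitude subsquare h = 7; −1 → 6 = g.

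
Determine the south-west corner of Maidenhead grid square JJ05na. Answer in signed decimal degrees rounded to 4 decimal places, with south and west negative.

5.0000, 1.0833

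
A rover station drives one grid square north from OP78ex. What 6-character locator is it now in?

OP79ea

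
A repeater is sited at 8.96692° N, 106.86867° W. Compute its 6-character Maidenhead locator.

Offset from 180°W / 90°S: lon 73.1313°, lat 98.9669°.
Field: 73.1313/20 → 3 → D, 98.9669/10 → 9 → J; chars DJ.
Square: 13.1313/2 → 6, 8.9669/1 → 8; chars 68.
Subsquare: 1.1313/0.0833333 → 13 → n, 0.9669/0.0416667 → 23 → x; chars nx.

DJ68nx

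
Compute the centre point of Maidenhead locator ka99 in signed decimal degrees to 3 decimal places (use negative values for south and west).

Field K=10, A=0: +10·20° lon, +0·10° lat → SW at lon 20°, lat -90°.
Square 9, 9: +9·2° lon, +9·1° lat → SW at lon 38°, lat -81°.
Cell spans 2° lon × 1° lat. Centre is SW corner plus half of each.
latitude -80.500, longitude 39.000.

-80.500, 39.000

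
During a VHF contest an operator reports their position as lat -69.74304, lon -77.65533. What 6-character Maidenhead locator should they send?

FC10eg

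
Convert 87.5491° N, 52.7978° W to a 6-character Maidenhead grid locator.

GR37on

Add 180° to longitude and 90° to latitude: 127.2022, 177.5491.
Field (20°×10°, letters A–R): 127.2022/20 → 6 → G, 177.5491/10 → 17 → R; chars GR.
Square (2°×1°, digits 0–9): 7.2022/2 → 3, 7.5491/1 → 7; chars 37.
Subsquare (5′×2.5′, letters a–x): 1.2022/0.0833333 → 14 → o, 0.5491/0.0416667 → 13 → n; chars on.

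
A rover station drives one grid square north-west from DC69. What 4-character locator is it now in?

Longitude square 6; −1 → 5.
Latitude square 9; +1 → 10, wraps to 0, carry into field.
Latitude field C = 2; +1 → 3 = D.

DD50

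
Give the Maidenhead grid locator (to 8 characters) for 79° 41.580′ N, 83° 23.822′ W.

Shift to the Maidenhead origin (180°W, 90°S): lon 96.60297, lat 169.69300.
Field (20°×10°, letters A–R): 96.60297/20 → 4 → E, 169.69300/10 → 16 → Q; chars EQ.
Square (2°×1°, digits 0–9): 16.60297/2 → 8, 9.69300/1 → 9; chars 89.
Subsquare (5′×2.5′, letters a–x): 0.60297/0.0833333 → 7 → h, 0.69300/0.0416667 → 16 → q; chars hq.
Extended square (30″×15″, digits 0–9): 0.01963/0.00833333 → 2, 0.02633/0.00416667 → 6; chars 26.

EQ89hq26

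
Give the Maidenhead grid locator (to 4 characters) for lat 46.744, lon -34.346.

HN26

Offset from 180°W / 90°S: lon 145.65°, lat 136.74°.
Field (20°×10°, letters A–R): lon ⌊145.65/20⌋ = 7 → H; lat ⌊136.74/10⌋ = 13 → N.
Square (2°×1°, digits 0–9): lon ⌊5.65/2⌋ = 2; lat ⌊6.74/1⌋ = 6.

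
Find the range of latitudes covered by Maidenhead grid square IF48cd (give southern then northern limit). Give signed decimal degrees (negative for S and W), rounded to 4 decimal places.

-31.8750, -31.8333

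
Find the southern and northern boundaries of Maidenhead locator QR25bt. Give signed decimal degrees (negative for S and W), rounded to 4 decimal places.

Field Q=16, R=17: +16·20° lon, +17·10° lat → SW at lon 140°, lat 80°.
Square 2, 5: +2·2° lon, +5·1° lat → SW at lon 144°, lat 85°.
Subsquare b=1, t=19: +1·0.0833333° lon, +19·0.0416667° lat → SW at lon 144.083°, lat 85.7917°.
Cell spans 0.0833333° lon × 0.0416667° lat.
south 85.7917, north 85.8333.

85.7917, 85.8333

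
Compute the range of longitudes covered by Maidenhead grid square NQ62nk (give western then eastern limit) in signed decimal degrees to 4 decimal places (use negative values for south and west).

93.0833, 93.1667

Field N=13, Q=16: +13·20° lon, +16·10° lat → SW at lon 80°, lat 70°.
Square 6, 2: +6·2° lon, +2·1° lat → SW at lon 92°, lat 72°.
Subsquare n=13, k=10: +13·0.0833333° lon, +10·0.0416667° lat → SW at lon 93.0833°, lat 72.4167°.
Cell spans 0.0833333° lon × 0.0416667° lat.
west 93.0833, east 93.1667.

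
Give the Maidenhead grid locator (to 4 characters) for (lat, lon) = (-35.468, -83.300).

EF84

Offset from 180°W / 90°S: lon 96.70°, lat 54.53°.
Field: 96.70/20 → 4 → E, 54.53/10 → 5 → F; chars EF.
Square: 16.70/2 → 8, 4.53/1 → 4; chars 84.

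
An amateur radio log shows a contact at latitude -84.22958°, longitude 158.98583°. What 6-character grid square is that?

Offset from 180°W / 90°S: lon 338.9858°, lat 5.7704°.
Field: 338.9858/20 → 16 → Q, 5.7704/10 → 0 → A; chars QA.
Square: 18.9858/2 → 9, 5.7704/1 → 5; chars 95.
Subsquare: 0.9858/0.0833333 → 11 → l, 0.7704/0.0416667 → 18 → s; chars ls.

QA95ls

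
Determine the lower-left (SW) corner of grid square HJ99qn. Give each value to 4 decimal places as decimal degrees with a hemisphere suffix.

Field H=7, J=9: +7·20° lon, +9·10° lat → SW at lon -40°, lat 0°.
Square 9, 9: +9·2° lon, +9·1° lat → SW at lon -22°, lat 9°.
Subsquare q=16, n=13: +16·0.0833333° lon, +13·0.0416667° lat → SW at lon -20.6667°, lat 9.54167°.
latitude 9.5417° N, longitude 20.6667° W.

9.5417° N, 20.6667° W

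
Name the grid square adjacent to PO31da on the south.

PO30dx

Latitude subsquare a = 0; −1 → -1, wraps to 23 = x, carry into square.
Latitude square 1; −1 → 0.
The longitude characters are unchanged.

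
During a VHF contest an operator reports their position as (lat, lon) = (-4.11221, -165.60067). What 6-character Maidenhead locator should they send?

AI75ev

Add 180° to longitude and 90° to latitude: 14.3993, 85.8878.
Field (20°×10°, letters A–R): 14.3993/20 → 0 → A, 85.8878/10 → 8 → I; chars AI.
Square (2°×1°, digits 0–9): 14.3993/2 → 7, 5.8878/1 → 5; chars 75.
Subsquare (5′×2.5′, letters a–x): 0.3993/0.0833333 → 4 → e, 0.8878/0.0416667 → 21 → v; chars ev.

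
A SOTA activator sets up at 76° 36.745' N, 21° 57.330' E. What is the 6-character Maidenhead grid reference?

KQ06xo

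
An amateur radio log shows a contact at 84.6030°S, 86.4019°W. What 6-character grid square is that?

EA65tj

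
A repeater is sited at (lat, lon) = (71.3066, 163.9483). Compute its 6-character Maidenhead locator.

RQ11xh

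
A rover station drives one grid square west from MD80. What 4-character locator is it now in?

MD70

Longitude square 8; −1 → 7.
The latitude characters are unchanged.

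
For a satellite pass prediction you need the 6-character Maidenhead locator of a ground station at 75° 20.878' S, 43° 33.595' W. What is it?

Add 180° to longitude and 90° to latitude: 136.4401, 14.6520.
Field (20°×10°, letters A–R): lon ⌊136.4401/20⌋ = 6 → G; lat ⌊14.6520/10⌋ = 1 → B.
Square (2°×1°, digits 0–9): lon ⌊16.4401/2⌋ = 8; lat ⌊4.6520/1⌋ = 4.
Subsquare (5′×2.5′, letters a–x): lon ⌊0.4401/0.0833333⌋ = 5 → f; lat ⌊0.6520/0.0416667⌋ = 15 → p.

GB84fp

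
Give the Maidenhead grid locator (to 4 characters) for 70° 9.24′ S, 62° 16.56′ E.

Offset from 180°W / 90°S: lon 242.28°, lat 19.85°.
Field: lon ⌊242.28/20⌋ = 12 → M; lat ⌊19.85/10⌋ = 1 → B.
Square: lon ⌊2.28/2⌋ = 1; lat ⌊9.85/1⌋ = 9.

MB19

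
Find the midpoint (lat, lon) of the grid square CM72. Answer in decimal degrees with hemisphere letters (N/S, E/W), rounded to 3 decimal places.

Field C=2, M=12: +2·20° lon, +12·10° lat → SW at lon -140°, lat 30°.
Square 7, 2: +7·2° lon, +2·1° lat → SW at lon -126°, lat 32°.
Cell spans 2° lon × 1° lat. Centre is SW corner plus half of each.
latitude 32.500° N, longitude 125.000° W.

32.500° N, 125.000° W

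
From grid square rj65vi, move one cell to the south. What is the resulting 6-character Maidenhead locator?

Latitude subsquare i = 8; −1 → 7 = h.
The longitude characters are unchanged.

RJ65vh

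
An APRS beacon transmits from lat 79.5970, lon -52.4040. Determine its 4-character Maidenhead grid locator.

Shift to the Maidenhead origin (180°W, 90°S): lon 127.60, lat 169.60.
Field: lon ⌊127.60/20⌋ = 6 → G; lat ⌊169.60/10⌋ = 16 → Q.
Square: lon ⌊7.60/2⌋ = 3; lat ⌊9.60/1⌋ = 9.

GQ39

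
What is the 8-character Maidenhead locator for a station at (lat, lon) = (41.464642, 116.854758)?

ON81kl21

Add 180° to longitude and 90° to latitude: 296.85476, 131.46464.
Field: lon ⌊296.85476/20⌋ = 14 → O; lat ⌊131.46464/10⌋ = 13 → N.
Square: lon ⌊16.85476/2⌋ = 8; lat ⌊1.46464/1⌋ = 1.
Subsquare: lon ⌊0.85476/0.0833333⌋ = 10 → k; lat ⌊0.46464/0.0416667⌋ = 11 → l.
Extended square: lon ⌊0.02142/0.00833333⌋ = 2; lat ⌊0.00631/0.00416667⌋ = 1.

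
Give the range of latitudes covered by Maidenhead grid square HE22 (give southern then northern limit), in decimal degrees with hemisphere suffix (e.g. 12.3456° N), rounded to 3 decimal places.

Field H=7, E=4: +7·20° lon, +4·10° lat → SW at lon -40°, lat -50°.
Square 2, 2: +2·2° lon, +2·1° lat → SW at lon -36°, lat -48°.
Cell spans 2° lon × 1° lat.
south 48.000° S, north 47.000° S.

48.000° S, 47.000° S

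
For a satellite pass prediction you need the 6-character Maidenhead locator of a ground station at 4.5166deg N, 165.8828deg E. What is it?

RJ24wm

Offset from 180°W / 90°S: lon 345.8828°, lat 94.5166°.
Field (20°×10°, letters A–R): 345.8828/20 → 17 → R, 94.5166/10 → 9 → J; chars RJ.
Square (2°×1°, digits 0–9): 5.8828/2 → 2, 4.5166/1 → 4; chars 24.
Subsquare (5′×2.5′, letters a–x): 1.8828/0.0833333 → 22 → w, 0.5166/0.0416667 → 12 → m; chars wm.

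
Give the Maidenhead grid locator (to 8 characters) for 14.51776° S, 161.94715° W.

AH95al65

Add 180° to longitude and 90° to latitude: 18.05285, 75.48224.
Field: lon ⌊18.05285/20⌋ = 0 → A; lat ⌊75.48224/10⌋ = 7 → H.
Square: lon ⌊18.05285/2⌋ = 9; lat ⌊5.48224/1⌋ = 5.
Subsquare: lon ⌊0.05285/0.0833333⌋ = 0 → a; lat ⌊0.48224/0.0416667⌋ = 11 → l.
Extended square: lon ⌊0.05285/0.00833333⌋ = 6; lat ⌊0.02391/0.00416667⌋ = 5.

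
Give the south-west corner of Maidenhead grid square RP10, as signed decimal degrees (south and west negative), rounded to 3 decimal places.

Field R=17, P=15: +17·20° lon, +15·10° lat → SW at lon 160°, lat 60°.
Square 1, 0: +1·2° lon, +0·1° lat → SW at lon 162°, lat 60°.
latitude 60.000, longitude 162.000.

60.000, 162.000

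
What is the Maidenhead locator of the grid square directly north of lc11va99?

LC11vb90

Latitude extended square 9; +1 → 10, wraps to 0, carry into subsquare.
Latitude subsquare a = 0; +1 → 1 = b.
The longitude characters are unchanged.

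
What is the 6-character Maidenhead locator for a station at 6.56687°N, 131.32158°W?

CJ46in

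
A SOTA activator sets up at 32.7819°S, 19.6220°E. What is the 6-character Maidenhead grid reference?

Shift to the Maidenhead origin (180°W, 90°S): lon 199.6220, lat 57.2181.
Field (20°×10°, letters A–R): 199.6220/20 → 9 → J, 57.2181/10 → 5 → F; chars JF.
Square (2°×1°, digits 0–9): 19.6220/2 → 9, 7.2181/1 → 7; chars 97.
Subsquare (5′×2.5′, letters a–x): 1.6220/0.0833333 → 19 → t, 0.2181/0.0416667 → 5 → f; chars tf.

JF97tf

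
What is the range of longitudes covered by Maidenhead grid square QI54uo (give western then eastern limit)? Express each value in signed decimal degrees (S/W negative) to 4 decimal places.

Field Q=16, I=8: +16·20° lon, +8·10° lat → SW at lon 140°, lat -10°.
Square 5, 4: +5·2° lon, +4·1° lat → SW at lon 150°, lat -6°.
Subsquare u=20, o=14: +20·0.0833333° lon, +14·0.0416667° lat → SW at lon 151.667°, lat -5.41667°.
Cell spans 0.0833333° lon × 0.0416667° lat.
west 151.6667, east 151.7500.

151.6667, 151.7500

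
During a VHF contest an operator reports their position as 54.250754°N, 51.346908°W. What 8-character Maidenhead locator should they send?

GO44hg80

Shift to the Maidenhead origin (180°W, 90°S): lon 128.65309, lat 144.25075.
Field (20°×10°, letters A–R): 128.65309/20 → 6 → G, 144.25075/10 → 14 → O; chars GO.
Square (2°×1°, digits 0–9): 8.65309/2 → 4, 4.25075/1 → 4; chars 44.
Subsquare (5′×2.5′, letters a–x): 0.65309/0.0833333 → 7 → h, 0.25075/0.0416667 → 6 → g; chars hg.
Extended square (30″×15″, digits 0–9): 0.06976/0.00833333 → 8, 0.00075/0.00416667 → 0; chars 80.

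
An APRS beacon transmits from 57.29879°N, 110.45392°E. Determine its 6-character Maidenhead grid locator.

Offset from 180°W / 90°S: lon 290.4539°, lat 147.2988°.
Field (20°×10°, letters A–R): 290.4539/20 → 14 → O, 147.2988/10 → 14 → O; chars OO.
Square (2°×1°, digits 0–9): 10.4539/2 → 5, 7.2988/1 → 7; chars 57.
Subsquare (5′×2.5′, letters a–x): 0.4539/0.0833333 → 5 → f, 0.2988/0.0416667 → 7 → h; chars fh.

OO57fh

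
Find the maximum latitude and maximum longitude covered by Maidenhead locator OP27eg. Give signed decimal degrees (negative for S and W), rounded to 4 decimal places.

67.2917, 104.4167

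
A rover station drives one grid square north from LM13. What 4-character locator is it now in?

LM14

Latitude square 3; +1 → 4.
The longitude characters are unchanged.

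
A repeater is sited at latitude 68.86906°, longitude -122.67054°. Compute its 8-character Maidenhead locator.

CP88pu98

Offset from 180°W / 90°S: lon 57.32946°, lat 158.86906°.
Field (20°×10°, letters A–R): 57.32946/20 → 2 → C, 158.86906/10 → 15 → P; chars CP.
Square (2°×1°, digits 0–9): 17.32946/2 → 8, 8.86906/1 → 8; chars 88.
Subsquare (5′×2.5′, letters a–x): 1.32946/0.0833333 → 15 → p, 0.86906/0.0416667 → 20 → u; chars pu.
Extended square (30″×15″, digits 0–9): 0.07946/0.00833333 → 9, 0.03573/0.00416667 → 8; chars 98.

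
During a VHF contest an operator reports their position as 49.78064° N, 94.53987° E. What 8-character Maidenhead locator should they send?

NN79gs47

Add 180° to longitude and 90° to latitude: 274.53987, 139.78064.
Field: 274.53987/20 → 13 → N, 139.78064/10 → 13 → N; chars NN.
Square: 14.53987/2 → 7, 9.78064/1 → 9; chars 79.
Subsquare: 0.53987/0.0833333 → 6 → g, 0.78064/0.0416667 → 18 → s; chars gs.
Extended square: 0.03987/0.00833333 → 4, 0.03064/0.00416667 → 7; chars 47.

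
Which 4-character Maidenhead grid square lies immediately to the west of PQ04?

OQ94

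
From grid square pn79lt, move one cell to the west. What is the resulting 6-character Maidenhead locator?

PN79kt

Longitude subsquare l = 11; −1 → 10 = k.
The latitude characters are unchanged.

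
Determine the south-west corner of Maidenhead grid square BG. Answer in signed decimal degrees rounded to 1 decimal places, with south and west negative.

-30.0, -160.0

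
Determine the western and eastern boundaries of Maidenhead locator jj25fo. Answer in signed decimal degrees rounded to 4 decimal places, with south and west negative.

4.4167, 4.5000

Field J=9, J=9: +9·20° lon, +9·10° lat → SW at lon 0°, lat 0°.
Square 2, 5: +2·2° lon, +5·1° lat → SW at lon 4°, lat 5°.
Subsquare f=5, o=14: +5·0.0833333° lon, +14·0.0416667° lat → SW at lon 4.41667°, lat 5.58333°.
Cell spans 0.0833333° lon × 0.0416667° lat.
west 4.4167, east 4.5000.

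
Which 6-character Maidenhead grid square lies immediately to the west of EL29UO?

EL29to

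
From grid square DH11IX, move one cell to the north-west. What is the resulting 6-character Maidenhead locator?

DH12ha

Longitude subsquare i = 8; −1 → 7 = h.
Latitude subsquare x = 23; +1 → 24, wraps to 0 = a, carry into square.
Latitude square 1; +1 → 2.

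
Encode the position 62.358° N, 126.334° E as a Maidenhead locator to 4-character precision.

PP32

Add 180° to longitude and 90° to latitude: 306.33, 152.36.
Field: 306.33/20 → 15 → P, 152.36/10 → 15 → P; chars PP.
Square: 6.33/2 → 3, 2.36/1 → 2; chars 32.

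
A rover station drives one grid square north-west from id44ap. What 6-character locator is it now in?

ID34xq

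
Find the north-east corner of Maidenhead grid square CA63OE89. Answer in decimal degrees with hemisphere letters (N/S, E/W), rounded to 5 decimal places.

Field C=2, A=0: +2·20° lon, +0·10° lat → SW at lon -140°, lat -90°.
Square 6, 3: +6·2° lon, +3·1° lat → SW at lon -128°, lat -87°.
Subsquare o=14, e=4: +14·0.0833333° lon, +4·0.0416667° lat → SW at lon -126.833°, lat -86.8333°.
Extended square 8, 9: +8·0.00833333° lon, +9·0.00416667° lat → SW at lon -126.767°, lat -86.7958°.
Cell spans 0.00833333° lon × 0.00416667° lat. NE corner is SW corner plus one full cell.
latitude 86.79167° S, longitude 126.75833° W.

86.79167° S, 126.75833° W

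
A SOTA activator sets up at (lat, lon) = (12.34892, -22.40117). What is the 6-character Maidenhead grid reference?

HK82ti

Add 180° to longitude and 90° to latitude: 157.5988, 102.3489.
Field: 157.5988/20 → 7 → H, 102.3489/10 → 10 → K; chars HK.
Square: 17.5988/2 → 8, 2.3489/1 → 2; chars 82.
Subsquare: 1.5988/0.0833333 → 19 → t, 0.3489/0.0416667 → 8 → i; chars ti.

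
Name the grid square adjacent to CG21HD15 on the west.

Longitude extended square 1; −1 → 0.
The latitude characters are unchanged.

CG21hd05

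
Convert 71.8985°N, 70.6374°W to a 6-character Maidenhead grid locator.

FQ41qv

Add 180° to longitude and 90° to latitude: 109.3626, 161.8985.
Field: lon ⌊109.3626/20⌋ = 5 → F; lat ⌊161.8985/10⌋ = 16 → Q.
Square: lon ⌊9.3626/2⌋ = 4; lat ⌊1.8985/1⌋ = 1.
Subsquare: lon ⌊1.3626/0.0833333⌋ = 16 → q; lat ⌊0.8985/0.0416667⌋ = 21 → v.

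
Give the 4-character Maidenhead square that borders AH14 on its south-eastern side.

AH23

Longitude square 1; +1 → 2.
Latitude square 4; −1 → 3.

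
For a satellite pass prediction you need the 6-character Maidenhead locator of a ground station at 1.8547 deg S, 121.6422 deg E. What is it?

PI08td

Add 180° to longitude and 90° to latitude: 301.6422, 88.1453.
Field: 301.6422/20 → 15 → P, 88.1453/10 → 8 → I; chars PI.
Square: 1.6422/2 → 0, 8.1453/1 → 8; chars 08.
Subsquare: 1.6422/0.0833333 → 19 → t, 0.1453/0.0416667 → 3 → d; chars td.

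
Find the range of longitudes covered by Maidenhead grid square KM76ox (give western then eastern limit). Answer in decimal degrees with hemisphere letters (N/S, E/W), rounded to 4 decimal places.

35.1667° E, 35.2500° E

Field K=10, M=12: +10·20° lon, +12·10° lat → SW at lon 20°, lat 30°.
Square 7, 6: +7·2° lon, +6·1° lat → SW at lon 34°, lat 36°.
Subsquare o=14, x=23: +14·0.0833333° lon, +23·0.0416667° lat → SW at lon 35.1667°, lat 36.9583°.
Cell spans 0.0833333° lon × 0.0416667° lat.
west 35.1667° E, east 35.2500° E.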